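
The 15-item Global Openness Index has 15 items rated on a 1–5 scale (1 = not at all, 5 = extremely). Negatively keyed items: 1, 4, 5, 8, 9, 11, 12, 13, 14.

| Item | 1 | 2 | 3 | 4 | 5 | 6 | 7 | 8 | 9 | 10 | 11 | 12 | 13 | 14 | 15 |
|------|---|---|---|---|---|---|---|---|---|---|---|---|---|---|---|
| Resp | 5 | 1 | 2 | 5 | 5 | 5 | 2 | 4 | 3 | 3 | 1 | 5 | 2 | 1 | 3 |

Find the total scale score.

39

Raw sum = 47. Negatively keyed items: 1, 4, 5, 8, 9, 11, 12, 13, 14; their raw sum = 31.
Each reversal replaces raw with 6 − raw, changing the total by 6 − 2·raw per item.
Total = 47 + 9·6 − 2·31 = 47 + 54 − 62 = 39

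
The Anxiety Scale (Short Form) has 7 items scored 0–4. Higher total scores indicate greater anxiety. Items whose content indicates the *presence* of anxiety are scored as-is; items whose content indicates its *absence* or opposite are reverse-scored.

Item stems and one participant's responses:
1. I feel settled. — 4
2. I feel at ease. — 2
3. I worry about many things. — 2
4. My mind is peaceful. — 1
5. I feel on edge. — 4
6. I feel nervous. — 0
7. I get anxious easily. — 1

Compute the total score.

Items 1, 2, 4 describe the absence/opposite of anxiety → reverse-score.
reversed = (0+4) − raw = 4 − raw.
  item 1: 4 − 4 = 0
  item 2: 4 − 2 = 2
  item 3: 2
  item 4: 4 − 1 = 3
  item 5: 4
  item 6: 0
  item 7: 1
Total = 0 + 2 + 2 + 3 + 4 + 0 + 1 = 12

12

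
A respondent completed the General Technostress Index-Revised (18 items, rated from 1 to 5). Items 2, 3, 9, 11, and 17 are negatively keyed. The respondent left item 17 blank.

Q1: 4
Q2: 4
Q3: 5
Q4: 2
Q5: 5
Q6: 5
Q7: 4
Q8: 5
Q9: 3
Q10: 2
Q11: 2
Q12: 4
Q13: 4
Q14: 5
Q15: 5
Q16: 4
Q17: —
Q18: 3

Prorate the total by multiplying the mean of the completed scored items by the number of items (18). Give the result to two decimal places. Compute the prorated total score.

Reverse-coded (reverse-coded value = 6 − response):
  item 2: 6 − 4 = 2
  item 3: 6 − 5 = 1
  item 9: 6 − 3 = 3
  item 11: 6 − 2 = 4
Completed scored items (17 of 18): 4, 2, 1, 2, 5, 5, 4, 5, 3, 2, 4, 4, 4, 5, 5, 4, 3; sum = 62.
Person mean = 62 / 17 ≈ 3.6471
Prorated total = (62 / 17) × 18 = 65.65 (to 2 dp)

65.65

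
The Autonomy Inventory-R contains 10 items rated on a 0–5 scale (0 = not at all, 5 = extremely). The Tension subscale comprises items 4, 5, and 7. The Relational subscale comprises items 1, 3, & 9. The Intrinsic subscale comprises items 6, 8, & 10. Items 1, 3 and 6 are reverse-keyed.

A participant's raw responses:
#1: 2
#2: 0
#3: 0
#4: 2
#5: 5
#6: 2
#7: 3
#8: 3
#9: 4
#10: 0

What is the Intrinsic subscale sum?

6

Intrinsic items: 6, 8, 10.
Of these, item 6 is reverse-keyed; on a 0–5 scale, reversed = 5 − raw.
  item 6: 5 − 2 = 3
  item 8: 3
  item 10: 0
Sum = 3 + 3 + 0 = 6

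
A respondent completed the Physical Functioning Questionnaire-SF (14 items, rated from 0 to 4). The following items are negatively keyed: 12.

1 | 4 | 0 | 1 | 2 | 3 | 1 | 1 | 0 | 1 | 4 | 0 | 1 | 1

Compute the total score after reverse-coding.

Apply reverse scoring (reversed = (0+4) − raw = 4 − raw):
  item 12: 4 − 0 = 4
Scored responses: 1, 4, 0, 1, 2, 3, 1, 1, 0, 1, 4, 4, 1, 1
Total = 1 + 4 + 0 + 1 + 2 + 3 + 1 + 1 + 0 + 1 + 4 + 4 + 1 + 1 = 24

24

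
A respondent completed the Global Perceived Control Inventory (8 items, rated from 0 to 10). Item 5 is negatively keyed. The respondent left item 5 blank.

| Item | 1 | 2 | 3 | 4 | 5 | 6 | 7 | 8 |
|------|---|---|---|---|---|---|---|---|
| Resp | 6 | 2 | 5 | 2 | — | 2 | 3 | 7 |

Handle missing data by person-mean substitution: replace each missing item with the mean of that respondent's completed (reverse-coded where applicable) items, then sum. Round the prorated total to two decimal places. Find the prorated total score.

Reverse-coded (on a 0–10 scale, reversed = 10 − raw):
Completed scored items (7 of 8): 6, 2, 5, 2, 2, 3, 7; sum = 27.
Person mean = 27 / 7 ≈ 3.8571
Prorated total = (27 / 7) × 8 = 30.86 (to 2 dp)

30.86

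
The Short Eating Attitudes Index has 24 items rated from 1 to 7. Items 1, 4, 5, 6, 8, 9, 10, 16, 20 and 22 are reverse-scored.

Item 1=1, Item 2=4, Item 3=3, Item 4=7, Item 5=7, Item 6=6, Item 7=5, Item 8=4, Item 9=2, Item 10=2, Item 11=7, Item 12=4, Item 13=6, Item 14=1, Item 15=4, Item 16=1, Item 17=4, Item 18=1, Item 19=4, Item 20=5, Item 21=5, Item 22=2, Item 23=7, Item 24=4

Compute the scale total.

Raw sum = 96. Reverse-scored items: 1, 4, 5, 6, 8, 9, 10, 16, 20, 22; their raw sum = 37.
Each reversal replaces raw with 8 − raw, changing the total by 8 − 2·raw per item.
Total = 96 + 10·8 − 2·37 = 96 + 80 − 74 = 102

102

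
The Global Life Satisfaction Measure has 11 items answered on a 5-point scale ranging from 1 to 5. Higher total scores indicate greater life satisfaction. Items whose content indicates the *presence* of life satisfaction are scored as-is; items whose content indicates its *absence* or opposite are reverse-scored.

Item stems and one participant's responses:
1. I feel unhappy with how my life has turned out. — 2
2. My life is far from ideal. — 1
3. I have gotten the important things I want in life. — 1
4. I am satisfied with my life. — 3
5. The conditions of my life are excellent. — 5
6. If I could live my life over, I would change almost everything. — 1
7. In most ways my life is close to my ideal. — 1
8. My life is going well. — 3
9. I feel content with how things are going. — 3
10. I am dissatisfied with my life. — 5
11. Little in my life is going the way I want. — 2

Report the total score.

35

Items 1, 2, 6, 10, 11 describe the absence/opposite of life satisfaction → reverse-score.
on a 1–5 scale, reversed = 6 − raw.
  item 1: 6 − 2 = 4
  item 2: 6 − 1 = 5
  item 3: 1
  item 4: 3
  item 5: 5
  item 6: 6 − 1 = 5
  item 7: 1
  item 8: 3
  item 9: 3
  item 10: 6 − 5 = 1
  item 11: 6 − 2 = 4
Total = 4 + 5 + 1 + 3 + 5 + 5 + 1 + 3 + 3 + 1 + 4 = 35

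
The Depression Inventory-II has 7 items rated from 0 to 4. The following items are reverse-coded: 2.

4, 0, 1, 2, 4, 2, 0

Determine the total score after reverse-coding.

Reverse-coded items use 4 − raw:
  item 2: 4 − 0 = 4
After reverse-coding: 4, 4, 1, 2, 4, 2, 0
Total = 4 + 4 + 1 + 2 + 4 + 2 + 0 = 17

17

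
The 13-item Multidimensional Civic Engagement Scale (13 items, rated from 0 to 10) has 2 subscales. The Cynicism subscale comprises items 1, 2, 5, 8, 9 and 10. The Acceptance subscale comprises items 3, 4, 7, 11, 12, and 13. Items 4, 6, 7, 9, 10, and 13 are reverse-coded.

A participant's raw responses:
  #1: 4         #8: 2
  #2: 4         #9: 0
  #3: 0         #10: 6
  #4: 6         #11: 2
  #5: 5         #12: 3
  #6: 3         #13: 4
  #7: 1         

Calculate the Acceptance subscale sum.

Acceptance items: 3, 4, 7, 11, 12, 13.
Of these, items 4, 7, & 13 are reverse-coded; reversed = (0+10) − raw = 10 − raw.
  item 3: 0
  item 4: 10 − 6 = 4
  item 7: 10 − 1 = 9
  item 11: 2
  item 12: 3
  item 13: 10 − 4 = 6
Sum = 0 + 4 + 9 + 2 + 3 + 6 = 24

24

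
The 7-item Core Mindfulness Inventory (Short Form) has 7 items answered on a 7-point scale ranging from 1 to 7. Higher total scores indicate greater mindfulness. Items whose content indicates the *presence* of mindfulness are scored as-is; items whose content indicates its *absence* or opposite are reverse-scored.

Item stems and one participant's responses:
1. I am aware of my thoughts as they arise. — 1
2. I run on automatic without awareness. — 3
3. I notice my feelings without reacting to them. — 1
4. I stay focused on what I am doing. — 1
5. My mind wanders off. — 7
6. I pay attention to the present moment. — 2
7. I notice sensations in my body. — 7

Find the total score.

Items 2, 5 describe the absence/opposite of mindfulness → reverse-score.
reverse-coded value = 8 − response.
  item 1: 1
  item 2: 8 − 3 = 5
  item 3: 1
  item 4: 1
  item 5: 8 − 7 = 1
  item 6: 2
  item 7: 7
Total = 1 + 5 + 1 + 1 + 1 + 2 + 7 = 18

18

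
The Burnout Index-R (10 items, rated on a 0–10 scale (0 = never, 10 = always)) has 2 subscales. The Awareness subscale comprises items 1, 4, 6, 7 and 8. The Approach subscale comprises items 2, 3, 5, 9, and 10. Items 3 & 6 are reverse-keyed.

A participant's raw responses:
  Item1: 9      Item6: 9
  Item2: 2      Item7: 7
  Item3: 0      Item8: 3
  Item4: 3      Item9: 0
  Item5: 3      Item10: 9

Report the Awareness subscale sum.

Awareness items: 1, 4, 6, 7, 8.
Of these, item 6 is reverse-keyed; on a 0–10 scale, reversed = 10 − raw.
  item 1: 9
  item 4: 3
  item 6: 10 − 9 = 1
  item 7: 7
  item 8: 3
Sum = 9 + 3 + 1 + 7 + 3 = 23

23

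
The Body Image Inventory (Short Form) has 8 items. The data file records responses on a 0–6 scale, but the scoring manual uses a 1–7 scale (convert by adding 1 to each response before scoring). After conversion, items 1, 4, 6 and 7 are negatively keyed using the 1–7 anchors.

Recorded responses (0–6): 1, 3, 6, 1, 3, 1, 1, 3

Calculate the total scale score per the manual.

43

Convert to 1–7: 2, 4, 7, 2, 4, 2, 2, 4
Reverse-coded (on a 1–7 scale, reversed = 8 − raw):
  item 1: 8 − 2 = 6
  item 4: 8 − 2 = 6
  item 6: 8 − 2 = 6
  item 7: 8 − 2 = 6
Scored: 6, 4, 7, 6, 4, 6, 6, 4
Total = 43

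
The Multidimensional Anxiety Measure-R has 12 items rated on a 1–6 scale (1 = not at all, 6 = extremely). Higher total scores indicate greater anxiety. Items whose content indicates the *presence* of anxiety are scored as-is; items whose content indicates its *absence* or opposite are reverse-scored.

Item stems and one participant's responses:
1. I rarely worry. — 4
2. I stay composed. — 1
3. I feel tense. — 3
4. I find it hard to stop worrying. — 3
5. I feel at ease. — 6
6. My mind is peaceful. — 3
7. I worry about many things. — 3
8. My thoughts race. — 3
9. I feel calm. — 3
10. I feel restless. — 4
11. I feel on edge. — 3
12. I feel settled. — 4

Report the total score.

40

Items 1, 2, 5, 6, 9, 12 describe the absence/opposite of anxiety → reverse-score.
reversed = (1+6) − raw = 7 − raw.
  item 1: 7 − 4 = 3
  item 2: 7 − 1 = 6
  item 3: 3
  item 4: 3
  item 5: 7 − 6 = 1
  item 6: 7 − 3 = 4
  item 7: 3
  item 8: 3
  item 9: 7 − 3 = 4
  item 10: 4
  item 11: 3
  item 12: 7 − 4 = 3
Total = 3 + 6 + 3 + 3 + 1 + 4 + 3 + 3 + 4 + 4 + 3 + 3 = 40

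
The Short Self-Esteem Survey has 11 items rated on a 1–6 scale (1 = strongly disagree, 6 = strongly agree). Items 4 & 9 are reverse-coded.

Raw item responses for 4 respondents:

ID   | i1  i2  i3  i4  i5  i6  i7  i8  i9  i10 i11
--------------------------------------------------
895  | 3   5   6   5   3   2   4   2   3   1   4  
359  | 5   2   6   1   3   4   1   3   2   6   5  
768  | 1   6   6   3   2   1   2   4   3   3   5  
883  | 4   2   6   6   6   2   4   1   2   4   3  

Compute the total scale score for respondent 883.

38

Respondent 883 raw: 4, 2, 6, 6, 6, 2, 4, 1, 2, 4, 3.
Reverse-coded (reverse-coded value = 7 − response):
  item 1: 4
  item 2: 2
  item 3: 6
  item 4: 7 − 6 = 1
  item 5: 6
  item 6: 2
  item 7: 4
  item 8: 1
  item 9: 7 − 2 = 5
  item 10: 4
  item 11: 3
Sum = 4 + 2 + 6 + 1 + 6 + 2 + 4 + 1 + 5 + 4 + 3 = 38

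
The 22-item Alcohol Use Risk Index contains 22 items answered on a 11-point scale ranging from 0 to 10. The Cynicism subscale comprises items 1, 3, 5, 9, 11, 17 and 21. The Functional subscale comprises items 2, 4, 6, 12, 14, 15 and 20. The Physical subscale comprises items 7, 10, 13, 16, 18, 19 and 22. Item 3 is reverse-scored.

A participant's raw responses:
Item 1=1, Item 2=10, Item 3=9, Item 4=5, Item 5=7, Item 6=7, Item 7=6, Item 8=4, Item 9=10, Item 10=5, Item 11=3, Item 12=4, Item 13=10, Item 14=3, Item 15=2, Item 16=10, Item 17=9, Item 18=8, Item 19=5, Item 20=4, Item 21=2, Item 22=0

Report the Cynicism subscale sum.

Cynicism items: 1, 3, 5, 9, 11, 17, 21.
Of these, item 3 is reverse-scored; reverse-coded value = 10 − response.
  item 1: 1
  item 3: 10 − 9 = 1
  item 5: 7
  item 9: 10
  item 11: 3
  item 17: 9
  item 21: 2
Sum = 1 + 1 + 7 + 10 + 3 + 9 + 2 = 33

33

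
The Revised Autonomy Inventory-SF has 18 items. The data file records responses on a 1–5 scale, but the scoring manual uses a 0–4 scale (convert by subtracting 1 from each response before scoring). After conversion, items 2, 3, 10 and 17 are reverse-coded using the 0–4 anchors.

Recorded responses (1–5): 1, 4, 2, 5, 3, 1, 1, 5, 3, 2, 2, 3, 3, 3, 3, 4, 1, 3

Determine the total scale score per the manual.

Convert to 0–4: 0, 3, 1, 4, 2, 0, 0, 4, 2, 1, 1, 2, 2, 2, 2, 3, 0, 2
Reverse-coded (reverse-coded value = 4 − response):
  item 2: 4 − 3 = 1
  item 3: 4 − 1 = 3
  item 10: 4 − 1 = 3
  item 17: 4 − 0 = 4
Scored: 0, 1, 3, 4, 2, 0, 0, 4, 2, 3, 1, 2, 2, 2, 2, 3, 4, 2
Total = 37

37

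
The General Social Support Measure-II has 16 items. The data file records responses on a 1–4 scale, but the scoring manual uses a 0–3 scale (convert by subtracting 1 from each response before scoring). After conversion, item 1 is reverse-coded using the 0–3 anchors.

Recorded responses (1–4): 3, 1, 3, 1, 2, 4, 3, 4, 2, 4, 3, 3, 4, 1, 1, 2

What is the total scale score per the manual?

24

Convert to 0–3: 2, 0, 2, 0, 1, 3, 2, 3, 1, 3, 2, 2, 3, 0, 0, 1
Reverse-coded (reverse-coded value = 3 − response):
  item 1: 3 − 2 = 1
Scored: 1, 0, 2, 0, 1, 3, 2, 3, 1, 3, 2, 2, 3, 0, 0, 1
Total = 24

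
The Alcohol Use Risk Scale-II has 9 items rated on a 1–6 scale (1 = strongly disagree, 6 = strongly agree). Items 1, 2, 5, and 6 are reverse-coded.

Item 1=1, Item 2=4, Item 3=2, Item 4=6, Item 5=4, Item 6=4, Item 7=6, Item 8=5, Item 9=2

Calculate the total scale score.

36

Apply reverse scoring (reverse-coded value = 7 − response):
  item 1: 7 − 1 = 6
  item 2: 7 − 4 = 3
  item 5: 7 − 4 = 3
  item 6: 7 − 4 = 3
After reverse-coding: 6, 3, 2, 6, 3, 3, 6, 5, 2
Total = 6 + 3 + 2 + 6 + 3 + 3 + 6 + 5 + 2 = 36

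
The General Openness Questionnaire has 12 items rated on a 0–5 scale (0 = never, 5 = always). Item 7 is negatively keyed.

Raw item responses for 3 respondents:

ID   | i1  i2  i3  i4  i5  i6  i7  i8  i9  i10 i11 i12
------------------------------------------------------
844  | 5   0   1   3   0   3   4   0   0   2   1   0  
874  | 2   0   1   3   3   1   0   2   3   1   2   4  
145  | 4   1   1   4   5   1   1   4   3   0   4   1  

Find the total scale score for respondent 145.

Respondent 145 raw: 4, 1, 1, 4, 5, 1, 1, 4, 3, 0, 4, 1.
Reverse-coded (reverse-coded value = 5 − response):
  item 1: 4
  item 2: 1
  item 3: 1
  item 4: 4
  item 5: 5
  item 6: 1
  item 7: 5 − 1 = 4
  item 8: 4
  item 9: 3
  item 10: 0
  item 11: 4
  item 12: 1
Sum = 4 + 1 + 1 + 4 + 5 + 1 + 4 + 4 + 3 + 0 + 4 + 1 = 32

32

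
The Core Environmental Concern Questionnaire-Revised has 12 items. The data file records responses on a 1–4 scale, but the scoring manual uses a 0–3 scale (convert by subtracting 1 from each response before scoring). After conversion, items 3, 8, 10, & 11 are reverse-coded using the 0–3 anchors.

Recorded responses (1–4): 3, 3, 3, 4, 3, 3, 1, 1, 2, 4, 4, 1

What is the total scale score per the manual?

Convert to 0–3: 2, 2, 2, 3, 2, 2, 0, 0, 1, 3, 3, 0
Reverse-coded (reverse-coded value = 3 − response):
  item 3: 3 − 2 = 1
  item 8: 3 − 0 = 3
  item 10: 3 − 3 = 0
  item 11: 3 − 3 = 0
Scored: 2, 2, 1, 3, 2, 2, 0, 3, 1, 0, 0, 0
Total = 16

16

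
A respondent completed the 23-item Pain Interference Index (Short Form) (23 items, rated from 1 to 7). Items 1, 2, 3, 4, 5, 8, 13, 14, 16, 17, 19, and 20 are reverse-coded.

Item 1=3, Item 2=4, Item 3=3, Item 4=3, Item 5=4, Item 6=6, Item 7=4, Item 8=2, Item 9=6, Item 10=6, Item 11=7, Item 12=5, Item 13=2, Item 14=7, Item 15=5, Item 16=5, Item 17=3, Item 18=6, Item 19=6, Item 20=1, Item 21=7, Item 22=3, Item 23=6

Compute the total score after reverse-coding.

Reverse-coded items (reversed = (1+7) − raw = 8 − raw):
  item 1: 8 − 3 = 5
  item 2: 8 − 4 = 4
  item 3: 8 − 3 = 5
  item 4: 8 − 3 = 5
  item 5: 8 − 4 = 4
  item 8: 8 − 2 = 6
  item 13: 8 − 2 = 6
  item 14: 8 − 7 = 1
  item 16: 8 − 5 = 3
  item 17: 8 − 3 = 5
  item 19: 8 − 6 = 2
  item 20: 8 − 1 = 7
After reverse-coding: 5, 4, 5, 5, 4, 6, 4, 6, 6, 6, 7, 5, 6, 1, 5, 3, 5, 6, 2, 7, 7, 3, 6
Total = 5 + 4 + 5 + 5 + 4 + 6 + 4 + 6 + 6 + 6 + 7 + 5 + 6 + 1 + 5 + 3 + 5 + 6 + 2 + 7 + 7 + 3 + 6 = 114

114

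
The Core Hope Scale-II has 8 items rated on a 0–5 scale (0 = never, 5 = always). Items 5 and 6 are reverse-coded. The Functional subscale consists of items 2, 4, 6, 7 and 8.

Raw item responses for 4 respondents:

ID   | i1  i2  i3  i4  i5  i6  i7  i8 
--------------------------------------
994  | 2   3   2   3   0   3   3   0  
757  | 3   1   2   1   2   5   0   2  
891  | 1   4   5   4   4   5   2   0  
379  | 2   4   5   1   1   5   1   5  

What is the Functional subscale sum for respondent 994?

11

Respondent 994 raw: 2, 3, 2, 3, 0, 3, 3, 0.
Functional items: 2, 4, 6, 7, 8.
Reverse-coded (reverse-coded value = 5 − response):
  item 2: 3
  item 4: 3
  item 6: 5 − 3 = 2
  item 7: 3
  item 8: 0
Sum = 3 + 3 + 2 + 3 + 0 = 11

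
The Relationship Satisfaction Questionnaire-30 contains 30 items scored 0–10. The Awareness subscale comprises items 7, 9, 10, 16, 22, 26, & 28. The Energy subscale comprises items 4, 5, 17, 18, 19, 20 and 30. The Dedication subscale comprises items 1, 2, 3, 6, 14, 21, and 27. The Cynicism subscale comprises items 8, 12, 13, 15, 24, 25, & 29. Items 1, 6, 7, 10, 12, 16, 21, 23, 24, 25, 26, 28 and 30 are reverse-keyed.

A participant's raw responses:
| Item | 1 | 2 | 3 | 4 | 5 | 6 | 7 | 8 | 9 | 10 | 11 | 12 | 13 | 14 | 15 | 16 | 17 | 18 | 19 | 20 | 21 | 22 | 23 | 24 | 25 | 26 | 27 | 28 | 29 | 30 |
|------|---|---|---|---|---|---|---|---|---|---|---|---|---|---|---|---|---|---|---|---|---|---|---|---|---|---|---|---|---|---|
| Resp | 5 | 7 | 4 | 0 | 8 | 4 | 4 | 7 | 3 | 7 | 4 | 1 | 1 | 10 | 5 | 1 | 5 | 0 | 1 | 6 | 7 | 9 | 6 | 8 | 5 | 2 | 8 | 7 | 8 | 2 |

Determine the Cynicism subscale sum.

37

Cynicism items: 8, 12, 13, 15, 24, 25, 29.
Of these, items 12, 24 and 25 are reverse-keyed; reverse-coded value = 10 − response.
  item 8: 7
  item 12: 10 − 1 = 9
  item 13: 1
  item 15: 5
  item 24: 10 − 8 = 2
  item 25: 10 − 5 = 5
  item 29: 8
Sum = 7 + 9 + 1 + 5 + 2 + 5 + 8 = 37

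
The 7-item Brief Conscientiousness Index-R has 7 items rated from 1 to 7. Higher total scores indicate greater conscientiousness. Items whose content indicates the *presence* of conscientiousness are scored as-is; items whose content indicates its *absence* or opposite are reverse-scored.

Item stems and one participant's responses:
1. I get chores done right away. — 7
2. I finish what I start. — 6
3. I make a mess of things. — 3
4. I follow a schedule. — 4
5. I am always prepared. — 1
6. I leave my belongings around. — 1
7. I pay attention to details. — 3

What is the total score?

Items 3, 6 describe the absence/opposite of conscientiousness → reverse-score.
reversed = (1+7) − raw = 8 − raw.
  item 1: 7
  item 2: 6
  item 3: 8 − 3 = 5
  item 4: 4
  item 5: 1
  item 6: 8 − 1 = 7
  item 7: 3
Total = 7 + 6 + 5 + 4 + 1 + 7 + 3 = 33

33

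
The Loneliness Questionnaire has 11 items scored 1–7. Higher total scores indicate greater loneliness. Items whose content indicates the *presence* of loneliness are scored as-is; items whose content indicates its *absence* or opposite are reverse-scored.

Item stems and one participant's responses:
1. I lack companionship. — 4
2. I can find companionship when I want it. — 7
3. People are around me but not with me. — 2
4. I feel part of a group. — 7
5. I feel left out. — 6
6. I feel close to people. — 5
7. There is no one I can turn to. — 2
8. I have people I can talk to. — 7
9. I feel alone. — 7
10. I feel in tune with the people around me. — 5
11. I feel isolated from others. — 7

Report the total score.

Items 2, 4, 6, 8, 10 describe the absence/opposite of loneliness → reverse-score.
reverse-coded value = 8 − response.
  item 1: 4
  item 2: 8 − 7 = 1
  item 3: 2
  item 4: 8 − 7 = 1
  item 5: 6
  item 6: 8 − 5 = 3
  item 7: 2
  item 8: 8 − 7 = 1
  item 9: 7
  item 10: 8 − 5 = 3
  item 11: 7
Total = 4 + 1 + 2 + 1 + 6 + 3 + 2 + 1 + 7 + 3 + 7 = 37

37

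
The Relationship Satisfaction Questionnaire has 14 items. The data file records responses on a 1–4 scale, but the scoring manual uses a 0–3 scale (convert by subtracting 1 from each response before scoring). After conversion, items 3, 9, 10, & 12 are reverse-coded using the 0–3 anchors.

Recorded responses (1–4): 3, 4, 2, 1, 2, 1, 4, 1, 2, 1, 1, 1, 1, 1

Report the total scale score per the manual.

Convert to 0–3: 2, 3, 1, 0, 1, 0, 3, 0, 1, 0, 0, 0, 0, 0
Reverse-coded (on a 0–3 scale, reversed = 3 − raw):
  item 3: 3 − 1 = 2
  item 9: 3 − 1 = 2
  item 10: 3 − 0 = 3
  item 12: 3 − 0 = 3
Scored: 2, 3, 2, 0, 1, 0, 3, 0, 2, 3, 0, 3, 0, 0
Total = 19

19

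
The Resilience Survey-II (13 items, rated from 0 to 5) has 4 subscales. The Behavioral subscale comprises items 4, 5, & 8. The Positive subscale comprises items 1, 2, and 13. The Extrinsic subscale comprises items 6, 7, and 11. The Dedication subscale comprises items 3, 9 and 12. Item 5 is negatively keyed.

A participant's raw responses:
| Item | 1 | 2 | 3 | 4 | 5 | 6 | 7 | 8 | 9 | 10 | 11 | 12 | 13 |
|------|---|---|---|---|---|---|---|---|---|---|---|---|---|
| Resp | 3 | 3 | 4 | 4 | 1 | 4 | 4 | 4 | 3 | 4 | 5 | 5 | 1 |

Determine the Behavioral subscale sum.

Behavioral items: 4, 5, 8.
Of these, item 5 is negatively keyed; on a 0–5 scale, reversed = 5 − raw.
  item 4: 4
  item 5: 5 − 1 = 4
  item 8: 4
Sum = 4 + 4 + 4 = 12

12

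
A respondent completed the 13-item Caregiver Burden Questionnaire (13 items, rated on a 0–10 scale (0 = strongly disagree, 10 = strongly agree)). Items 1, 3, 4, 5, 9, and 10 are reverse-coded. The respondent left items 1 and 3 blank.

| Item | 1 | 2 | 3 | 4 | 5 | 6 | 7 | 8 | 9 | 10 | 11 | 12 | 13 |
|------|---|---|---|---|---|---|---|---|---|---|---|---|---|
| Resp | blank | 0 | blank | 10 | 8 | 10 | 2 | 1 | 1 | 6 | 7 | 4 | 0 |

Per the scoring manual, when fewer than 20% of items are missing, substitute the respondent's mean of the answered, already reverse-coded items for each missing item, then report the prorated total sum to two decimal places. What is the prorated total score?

Reverse-coded (on a 0–10 scale, reversed = 10 − raw):
  item 4: 10 − 10 = 0
  item 5: 10 − 8 = 2
  item 9: 10 − 1 = 9
  item 10: 10 − 6 = 4
Completed scored items (11 of 13): 0, 0, 2, 10, 2, 1, 9, 4, 7, 4, 0; sum = 39.
Person mean = 39 / 11 ≈ 3.5455
Prorated total = (39 / 11) × 13 = 46.09 (to 2 dp)

46.09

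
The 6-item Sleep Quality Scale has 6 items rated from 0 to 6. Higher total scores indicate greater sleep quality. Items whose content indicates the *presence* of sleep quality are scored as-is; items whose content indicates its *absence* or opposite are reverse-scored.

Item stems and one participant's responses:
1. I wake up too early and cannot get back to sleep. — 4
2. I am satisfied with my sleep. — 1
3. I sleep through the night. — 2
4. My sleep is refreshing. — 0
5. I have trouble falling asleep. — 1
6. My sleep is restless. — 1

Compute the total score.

15

Items 1, 5, 6 describe the absence/opposite of sleep quality → reverse-score.
reverse-coded value = 6 − response.
  item 1: 6 − 4 = 2
  item 2: 1
  item 3: 2
  item 4: 0
  item 5: 6 − 1 = 5
  item 6: 6 − 1 = 5
Total = 2 + 1 + 2 + 0 + 5 + 5 = 15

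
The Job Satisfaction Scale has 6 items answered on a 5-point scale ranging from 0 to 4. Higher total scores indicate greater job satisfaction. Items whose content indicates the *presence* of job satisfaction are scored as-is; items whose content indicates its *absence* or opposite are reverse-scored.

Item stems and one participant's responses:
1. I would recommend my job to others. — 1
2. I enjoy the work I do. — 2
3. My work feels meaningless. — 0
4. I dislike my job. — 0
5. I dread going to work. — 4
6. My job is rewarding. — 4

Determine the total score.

15

Items 3, 4, 5 describe the absence/opposite of job satisfaction → reverse-score.
reversed = (0+4) − raw = 4 − raw.
  item 1: 1
  item 2: 2
  item 3: 4 − 0 = 4
  item 4: 4 − 0 = 4
  item 5: 4 − 4 = 0
  item 6: 4
Total = 1 + 2 + 4 + 4 + 0 + 4 = 15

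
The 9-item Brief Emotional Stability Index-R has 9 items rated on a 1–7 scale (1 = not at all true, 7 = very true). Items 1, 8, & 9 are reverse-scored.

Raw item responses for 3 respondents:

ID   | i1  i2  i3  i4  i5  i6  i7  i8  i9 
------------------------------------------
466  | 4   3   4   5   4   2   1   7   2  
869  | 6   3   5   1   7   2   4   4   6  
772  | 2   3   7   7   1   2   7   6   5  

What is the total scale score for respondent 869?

Respondent 869 raw: 6, 3, 5, 1, 7, 2, 4, 4, 6.
Reverse-coded (reversed = (1+7) − raw = 8 − raw):
  item 1: 8 − 6 = 2
  item 2: 3
  item 3: 5
  item 4: 1
  item 5: 7
  item 6: 2
  item 7: 4
  item 8: 8 − 4 = 4
  item 9: 8 − 6 = 2
Sum = 2 + 3 + 5 + 1 + 7 + 2 + 4 + 4 + 2 = 30

30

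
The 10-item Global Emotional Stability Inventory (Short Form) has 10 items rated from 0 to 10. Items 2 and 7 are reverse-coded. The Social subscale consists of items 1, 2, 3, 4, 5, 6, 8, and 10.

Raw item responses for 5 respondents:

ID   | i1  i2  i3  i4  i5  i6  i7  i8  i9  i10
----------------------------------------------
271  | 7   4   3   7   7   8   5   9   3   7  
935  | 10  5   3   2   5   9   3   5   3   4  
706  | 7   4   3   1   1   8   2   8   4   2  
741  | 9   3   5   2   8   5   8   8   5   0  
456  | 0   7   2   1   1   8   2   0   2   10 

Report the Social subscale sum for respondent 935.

43

Respondent 935 raw: 10, 5, 3, 2, 5, 9, 3, 5, 3, 4.
Social items: 1, 2, 3, 4, 5, 6, 8, 10.
Reverse-coded (reversed = (0+10) − raw = 10 − raw):
  item 1: 10
  item 2: 10 − 5 = 5
  item 3: 3
  item 4: 2
  item 5: 5
  item 6: 9
  item 8: 5
  item 10: 4
Sum = 10 + 5 + 3 + 2 + 5 + 9 + 5 + 4 = 43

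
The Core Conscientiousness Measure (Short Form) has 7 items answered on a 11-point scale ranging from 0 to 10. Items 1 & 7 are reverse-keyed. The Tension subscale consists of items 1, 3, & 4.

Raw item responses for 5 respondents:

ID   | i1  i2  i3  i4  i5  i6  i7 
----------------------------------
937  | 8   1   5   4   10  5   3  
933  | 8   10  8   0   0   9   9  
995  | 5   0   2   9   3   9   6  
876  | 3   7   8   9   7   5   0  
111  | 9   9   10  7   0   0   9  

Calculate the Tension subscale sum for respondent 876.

24

Respondent 876 raw: 3, 7, 8, 9, 7, 5, 0.
Tension items: 1, 3, 4.
Reverse-coded (reversed = (0+10) − raw = 10 − raw):
  item 1: 10 − 3 = 7
  item 3: 8
  item 4: 9
Sum = 7 + 8 + 9 = 24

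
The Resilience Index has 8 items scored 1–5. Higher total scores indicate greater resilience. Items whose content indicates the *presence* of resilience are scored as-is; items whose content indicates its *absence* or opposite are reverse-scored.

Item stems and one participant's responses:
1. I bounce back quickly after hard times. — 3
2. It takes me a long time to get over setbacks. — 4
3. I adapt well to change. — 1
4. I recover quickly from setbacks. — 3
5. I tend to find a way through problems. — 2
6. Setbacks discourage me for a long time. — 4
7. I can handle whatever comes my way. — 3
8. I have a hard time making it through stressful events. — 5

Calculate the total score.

Items 2, 6, 8 describe the absence/opposite of resilience → reverse-score.
reverse-coded value = 6 − response.
  item 1: 3
  item 2: 6 − 4 = 2
  item 3: 1
  item 4: 3
  item 5: 2
  item 6: 6 − 4 = 2
  item 7: 3
  item 8: 6 − 5 = 1
Total = 3 + 2 + 1 + 3 + 2 + 2 + 3 + 1 = 17

17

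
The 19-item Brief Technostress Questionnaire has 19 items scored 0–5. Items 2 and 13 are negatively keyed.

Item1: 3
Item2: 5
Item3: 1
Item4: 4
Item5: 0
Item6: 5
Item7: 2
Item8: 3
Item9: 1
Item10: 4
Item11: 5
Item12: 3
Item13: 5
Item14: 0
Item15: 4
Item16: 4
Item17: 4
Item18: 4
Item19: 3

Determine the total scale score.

Reversing items 2 and 13 with 5 − raw:
Total = 3 + (5−5) + 1 + 4 + 0 + 5 + 2 + 3 + 1 + 4 + 5 + 3 + (5−5) + 0 + 4 + 4 + 4 + 4 + 3
      = 3 + 0 + 1 + 4 + 0 + 5 + 2 + 3 + 1 + 4 + 5 + 3 + 0 + 0 + 4 + 4 + 4 + 4 + 3 = 50

50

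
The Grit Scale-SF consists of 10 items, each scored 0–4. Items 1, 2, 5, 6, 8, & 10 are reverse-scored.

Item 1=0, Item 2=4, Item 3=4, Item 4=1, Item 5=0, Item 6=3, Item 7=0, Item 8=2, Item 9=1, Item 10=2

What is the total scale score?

Raw sum = 17. Reverse-scored items: 1, 2, 5, 6, 8, 10; their raw sum = 11.
Each reversal replaces raw with 4 − raw, changing the total by 4 − 2·raw per item.
Total = 17 + 6·4 − 2·11 = 17 + 24 − 22 = 19

19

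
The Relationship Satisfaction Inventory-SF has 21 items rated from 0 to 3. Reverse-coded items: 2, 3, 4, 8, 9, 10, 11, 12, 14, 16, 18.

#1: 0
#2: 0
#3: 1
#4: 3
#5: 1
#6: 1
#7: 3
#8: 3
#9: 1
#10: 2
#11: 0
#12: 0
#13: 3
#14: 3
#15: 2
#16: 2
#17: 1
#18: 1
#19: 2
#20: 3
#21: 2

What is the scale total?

35

Reverse-coded items (reverse-coded value = 3 − response):
  item 2: 3 − 0 = 3
  item 3: 3 − 1 = 2
  item 4: 3 − 3 = 0
  item 8: 3 − 3 = 0
  item 9: 3 − 1 = 2
  item 10: 3 − 2 = 1
  item 11: 3 − 0 = 3
  item 12: 3 − 0 = 3
  item 14: 3 − 3 = 0
  item 16: 3 − 2 = 1
  item 18: 3 − 1 = 2
Scored responses: 0, 3, 2, 0, 1, 1, 3, 0, 2, 1, 3, 3, 3, 0, 2, 1, 1, 2, 2, 3, 2
Total = 0 + 3 + 2 + 0 + 1 + 1 + 3 + 0 + 2 + 1 + 3 + 3 + 3 + 0 + 2 + 1 + 1 + 2 + 2 + 3 + 2 = 35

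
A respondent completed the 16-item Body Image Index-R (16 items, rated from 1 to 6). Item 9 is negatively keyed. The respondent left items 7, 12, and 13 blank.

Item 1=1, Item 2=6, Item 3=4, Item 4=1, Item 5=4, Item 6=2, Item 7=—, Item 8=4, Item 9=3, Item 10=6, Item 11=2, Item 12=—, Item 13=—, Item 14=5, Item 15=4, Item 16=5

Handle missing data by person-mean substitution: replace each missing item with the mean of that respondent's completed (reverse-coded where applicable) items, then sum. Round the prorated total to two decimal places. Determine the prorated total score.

Reverse-coded (on a 1–6 scale, reversed = 7 − raw):
  item 9: 7 − 3 = 4
Completed scored items (13 of 16): 1, 6, 4, 1, 4, 2, 4, 4, 6, 2, 5, 4, 5; sum = 48.
Person mean = 48 / 13 ≈ 3.6923
Prorated total = (48 / 13) × 16 = 59.08 (to 2 dp)

59.08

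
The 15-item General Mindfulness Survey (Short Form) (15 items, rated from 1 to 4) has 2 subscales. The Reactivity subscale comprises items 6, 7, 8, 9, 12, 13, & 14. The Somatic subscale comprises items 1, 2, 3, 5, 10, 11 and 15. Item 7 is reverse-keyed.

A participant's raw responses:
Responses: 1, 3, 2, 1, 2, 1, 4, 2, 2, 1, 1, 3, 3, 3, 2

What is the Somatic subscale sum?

12

Somatic items: 1, 2, 3, 5, 10, 11, 15.
  item 1: 1
  item 2: 3
  item 3: 2
  item 5: 2
  item 10: 1
  item 11: 1
  item 15: 2
Sum = 1 + 3 + 2 + 2 + 1 + 1 + 2 = 12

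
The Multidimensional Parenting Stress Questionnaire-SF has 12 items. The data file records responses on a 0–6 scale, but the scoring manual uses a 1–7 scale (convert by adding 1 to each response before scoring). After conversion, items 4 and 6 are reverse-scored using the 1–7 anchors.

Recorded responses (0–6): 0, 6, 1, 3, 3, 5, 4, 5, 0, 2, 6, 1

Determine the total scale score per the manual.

44

Convert to 1–7: 1, 7, 2, 4, 4, 6, 5, 6, 1, 3, 7, 2
Reverse-coded (on a 1–7 scale, reversed = 8 − raw):
  item 4: 8 − 4 = 4
  item 6: 8 − 6 = 2
Scored: 1, 7, 2, 4, 4, 2, 5, 6, 1, 3, 7, 2
Total = 44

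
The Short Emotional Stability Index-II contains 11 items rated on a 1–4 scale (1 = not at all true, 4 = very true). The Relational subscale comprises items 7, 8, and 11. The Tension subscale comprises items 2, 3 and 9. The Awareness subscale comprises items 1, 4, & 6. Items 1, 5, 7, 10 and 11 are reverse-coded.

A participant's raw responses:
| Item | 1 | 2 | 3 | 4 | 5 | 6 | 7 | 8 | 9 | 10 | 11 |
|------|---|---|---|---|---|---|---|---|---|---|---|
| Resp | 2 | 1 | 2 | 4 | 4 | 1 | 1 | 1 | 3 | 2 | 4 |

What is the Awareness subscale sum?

Awareness items: 1, 4, 6.
Of these, item 1 is reverse-coded; reverse-coded value = 5 − response.
  item 1: 5 − 2 = 3
  item 4: 4
  item 6: 1
Sum = 3 + 4 + 1 = 8

8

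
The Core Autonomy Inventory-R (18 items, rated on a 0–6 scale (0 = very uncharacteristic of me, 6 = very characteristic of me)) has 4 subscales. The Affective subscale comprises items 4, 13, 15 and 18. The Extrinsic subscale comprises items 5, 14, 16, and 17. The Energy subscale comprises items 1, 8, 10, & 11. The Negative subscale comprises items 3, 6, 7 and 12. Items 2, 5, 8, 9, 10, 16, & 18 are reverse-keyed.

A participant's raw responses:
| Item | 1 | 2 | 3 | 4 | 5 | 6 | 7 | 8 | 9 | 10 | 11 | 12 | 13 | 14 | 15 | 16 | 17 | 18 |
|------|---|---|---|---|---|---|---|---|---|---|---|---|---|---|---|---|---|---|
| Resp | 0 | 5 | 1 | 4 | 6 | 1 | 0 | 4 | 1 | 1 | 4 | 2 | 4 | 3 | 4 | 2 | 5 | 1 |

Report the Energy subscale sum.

Energy items: 1, 8, 10, 11.
Of these, items 8 and 10 are reverse-keyed; reversed = (0+6) − raw = 6 − raw.
  item 1: 0
  item 8: 6 − 4 = 2
  item 10: 6 − 1 = 5
  item 11: 4
Sum = 0 + 2 + 5 + 4 = 11

11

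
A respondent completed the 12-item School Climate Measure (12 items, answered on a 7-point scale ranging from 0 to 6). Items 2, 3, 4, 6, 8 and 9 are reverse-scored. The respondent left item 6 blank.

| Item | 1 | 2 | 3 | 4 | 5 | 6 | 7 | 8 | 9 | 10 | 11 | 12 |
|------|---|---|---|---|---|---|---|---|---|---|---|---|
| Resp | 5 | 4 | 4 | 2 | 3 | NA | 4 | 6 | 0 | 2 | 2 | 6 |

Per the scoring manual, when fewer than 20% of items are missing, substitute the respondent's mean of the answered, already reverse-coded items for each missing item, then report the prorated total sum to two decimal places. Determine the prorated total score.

39.27

Reverse-coded (reversed = (0+6) − raw = 6 − raw):
  item 2: 6 − 4 = 2
  item 3: 6 − 4 = 2
  item 4: 6 − 2 = 4
  item 8: 6 − 6 = 0
  item 9: 6 − 0 = 6
Completed scored items (11 of 12): 5, 2, 2, 4, 3, 4, 0, 6, 2, 2, 6; sum = 36.
Person mean = 36 / 11 ≈ 3.2727
Prorated total = (36 / 11) × 12 = 39.27 (to 2 dp)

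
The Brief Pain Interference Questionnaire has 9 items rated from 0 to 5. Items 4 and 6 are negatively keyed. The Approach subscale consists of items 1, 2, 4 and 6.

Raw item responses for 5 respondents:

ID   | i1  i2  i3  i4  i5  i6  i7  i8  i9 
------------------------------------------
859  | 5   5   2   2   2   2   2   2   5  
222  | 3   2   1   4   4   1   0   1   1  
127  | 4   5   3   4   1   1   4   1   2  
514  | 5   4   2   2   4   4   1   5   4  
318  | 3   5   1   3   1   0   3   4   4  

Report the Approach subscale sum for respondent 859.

Respondent 859 raw: 5, 5, 2, 2, 2, 2, 2, 2, 5.
Approach items: 1, 2, 4, 6.
Reverse-coded (on a 0–5 scale, reversed = 5 − raw):
  item 1: 5
  item 2: 5
  item 4: 5 − 2 = 3
  item 6: 5 − 2 = 3
Sum = 5 + 5 + 3 + 3 = 16

16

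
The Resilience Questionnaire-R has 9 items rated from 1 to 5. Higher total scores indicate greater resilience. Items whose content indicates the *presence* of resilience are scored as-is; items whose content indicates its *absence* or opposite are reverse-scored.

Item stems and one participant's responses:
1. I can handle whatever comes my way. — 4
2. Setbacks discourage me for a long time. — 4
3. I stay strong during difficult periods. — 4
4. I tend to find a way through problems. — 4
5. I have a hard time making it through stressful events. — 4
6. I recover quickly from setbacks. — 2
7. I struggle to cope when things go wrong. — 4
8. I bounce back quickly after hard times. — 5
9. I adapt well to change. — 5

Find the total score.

30

Items 2, 5, 7 describe the absence/opposite of resilience → reverse-score.
on a 1–5 scale, reversed = 6 − raw.
  item 1: 4
  item 2: 6 − 4 = 2
  item 3: 4
  item 4: 4
  item 5: 6 − 4 = 2
  item 6: 2
  item 7: 6 − 4 = 2
  item 8: 5
  item 9: 5
Total = 4 + 2 + 4 + 4 + 2 + 2 + 2 + 5 + 5 = 30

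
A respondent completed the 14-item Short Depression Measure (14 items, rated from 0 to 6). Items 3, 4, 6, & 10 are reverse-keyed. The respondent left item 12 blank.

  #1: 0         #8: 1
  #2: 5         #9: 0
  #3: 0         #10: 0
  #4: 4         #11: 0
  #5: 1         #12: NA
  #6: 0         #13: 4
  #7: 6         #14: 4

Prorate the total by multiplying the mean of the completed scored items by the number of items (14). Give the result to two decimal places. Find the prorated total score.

44.15

Reverse-coded (on a 0–6 scale, reversed = 6 − raw):
  item 3: 6 − 0 = 6
  item 4: 6 − 4 = 2
  item 6: 6 − 0 = 6
  item 10: 6 − 0 = 6
Completed scored items (13 of 14): 0, 5, 6, 2, 1, 6, 6, 1, 0, 6, 0, 4, 4; sum = 41.
Person mean = 41 / 13 ≈ 3.1538
Prorated total = (41 / 13) × 14 = 44.15 (to 2 dp)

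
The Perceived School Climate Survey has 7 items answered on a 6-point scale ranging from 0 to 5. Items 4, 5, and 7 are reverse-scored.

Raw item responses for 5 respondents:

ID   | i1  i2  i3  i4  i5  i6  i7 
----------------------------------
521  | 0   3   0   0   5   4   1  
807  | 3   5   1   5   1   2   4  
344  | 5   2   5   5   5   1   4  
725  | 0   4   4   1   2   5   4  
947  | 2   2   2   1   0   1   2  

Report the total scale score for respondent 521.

Respondent 521 raw: 0, 3, 0, 0, 5, 4, 1.
Reverse-coded (reverse-coded value = 5 − response):
  item 1: 0
  item 2: 3
  item 3: 0
  item 4: 5 − 0 = 5
  item 5: 5 − 5 = 0
  item 6: 4
  item 7: 5 − 1 = 4
Sum = 0 + 3 + 0 + 5 + 0 + 4 + 4 = 16

16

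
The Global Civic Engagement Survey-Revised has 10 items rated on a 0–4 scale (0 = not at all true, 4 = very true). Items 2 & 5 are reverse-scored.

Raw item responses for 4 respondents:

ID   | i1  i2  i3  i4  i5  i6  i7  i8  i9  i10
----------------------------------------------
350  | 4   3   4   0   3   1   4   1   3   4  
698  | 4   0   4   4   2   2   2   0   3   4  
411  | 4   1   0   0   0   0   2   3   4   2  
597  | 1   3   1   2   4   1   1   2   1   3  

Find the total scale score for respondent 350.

23

Respondent 350 raw: 4, 3, 4, 0, 3, 1, 4, 1, 3, 4.
Reverse-coded (reverse-coded value = 4 − response):
  item 1: 4
  item 2: 4 − 3 = 1
  item 3: 4
  item 4: 0
  item 5: 4 − 3 = 1
  item 6: 1
  item 7: 4
  item 8: 1
  item 9: 3
  item 10: 4
Sum = 4 + 1 + 4 + 0 + 1 + 1 + 4 + 1 + 3 + 4 = 23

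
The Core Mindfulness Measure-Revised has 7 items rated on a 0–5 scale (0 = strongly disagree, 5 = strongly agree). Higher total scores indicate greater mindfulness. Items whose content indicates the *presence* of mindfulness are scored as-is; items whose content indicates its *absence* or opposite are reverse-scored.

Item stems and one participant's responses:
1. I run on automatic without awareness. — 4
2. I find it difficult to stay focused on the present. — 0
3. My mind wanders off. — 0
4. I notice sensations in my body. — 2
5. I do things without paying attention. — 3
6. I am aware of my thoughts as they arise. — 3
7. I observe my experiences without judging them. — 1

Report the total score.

Items 1, 2, 3, 5 describe the absence/opposite of mindfulness → reverse-score.
reversed = (0+5) − raw = 5 − raw.
  item 1: 5 − 4 = 1
  item 2: 5 − 0 = 5
  item 3: 5 − 0 = 5
  item 4: 2
  item 5: 5 − 3 = 2
  item 6: 3
  item 7: 1
Total = 1 + 5 + 5 + 2 + 2 + 3 + 1 = 19

19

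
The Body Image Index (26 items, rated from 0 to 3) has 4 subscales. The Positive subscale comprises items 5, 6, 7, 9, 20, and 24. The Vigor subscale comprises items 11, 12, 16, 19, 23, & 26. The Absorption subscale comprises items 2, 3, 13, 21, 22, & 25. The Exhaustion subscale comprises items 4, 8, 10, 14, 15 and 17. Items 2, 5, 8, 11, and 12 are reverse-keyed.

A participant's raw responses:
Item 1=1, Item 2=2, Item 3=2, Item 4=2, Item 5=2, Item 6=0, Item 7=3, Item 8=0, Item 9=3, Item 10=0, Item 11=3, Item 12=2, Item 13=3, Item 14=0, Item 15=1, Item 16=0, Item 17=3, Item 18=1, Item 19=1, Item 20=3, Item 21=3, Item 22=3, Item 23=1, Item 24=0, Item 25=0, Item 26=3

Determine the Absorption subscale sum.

Absorption items: 2, 3, 13, 21, 22, 25.
Of these, item 2 is reverse-keyed; on a 0–3 scale, reversed = 3 − raw.
  item 2: 3 − 2 = 1
  item 3: 2
  item 13: 3
  item 21: 3
  item 22: 3
  item 25: 0
Sum = 1 + 2 + 3 + 3 + 3 + 0 = 12

12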